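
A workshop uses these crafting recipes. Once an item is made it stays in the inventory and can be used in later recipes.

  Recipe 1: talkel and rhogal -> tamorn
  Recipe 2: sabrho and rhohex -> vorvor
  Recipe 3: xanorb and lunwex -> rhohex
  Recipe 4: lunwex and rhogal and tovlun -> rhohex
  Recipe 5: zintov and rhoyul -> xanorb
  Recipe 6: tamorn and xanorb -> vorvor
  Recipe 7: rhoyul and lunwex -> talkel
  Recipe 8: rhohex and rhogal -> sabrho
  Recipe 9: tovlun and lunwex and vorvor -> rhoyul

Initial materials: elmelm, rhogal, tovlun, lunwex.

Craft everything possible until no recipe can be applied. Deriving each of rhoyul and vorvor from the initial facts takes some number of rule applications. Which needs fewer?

vorvor

vorvor: lunwex and rhogal and tovlun -> rhohex (Recipe 4). rhohex and rhogal -> sabrho (Recipe 8). Using Recipe 2, sabrho and rhohex make vorvor. [3 rule applications]
rhoyul: lunwex and rhogal and tovlun -> rhohex (Recipe 4). rhohex and rhogal -> sabrho (Recipe 8). Using Recipe 2, sabrho and rhohex make vorvor. tovlun and lunwex and vorvor -> rhoyul (Recipe 9). [4 rule applications]
vorvor needs fewer.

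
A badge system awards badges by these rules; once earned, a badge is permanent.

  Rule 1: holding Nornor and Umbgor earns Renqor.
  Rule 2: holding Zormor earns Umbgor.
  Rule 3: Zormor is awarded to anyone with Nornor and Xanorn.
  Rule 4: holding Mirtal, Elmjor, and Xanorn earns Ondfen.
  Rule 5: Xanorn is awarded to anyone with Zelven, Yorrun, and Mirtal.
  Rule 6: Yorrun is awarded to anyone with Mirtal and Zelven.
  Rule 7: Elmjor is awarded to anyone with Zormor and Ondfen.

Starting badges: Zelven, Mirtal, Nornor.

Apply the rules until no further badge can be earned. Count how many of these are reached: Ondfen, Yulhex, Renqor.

With Mirtal and Zelven, Yorrun is earned (Rule 6).
With Zelven, Yorrun, and Mirtal, Xanorn is earned (Rule 5).
With Nornor and Xanorn, Zormor is earned (Rule 3).
With Zormor, Umbgor is earned (Rule 2).
With Nornor and Umbgor, Renqor is earned (Rule 1).
Ondfen would need Mirtal, Elmjor, and Xanorn (Rule 4), but Elmjor is never earned.
No rule produces Yulhex, and it is not given.
Renqor: reached.
Reached: Renqor — 1 of the 3.

1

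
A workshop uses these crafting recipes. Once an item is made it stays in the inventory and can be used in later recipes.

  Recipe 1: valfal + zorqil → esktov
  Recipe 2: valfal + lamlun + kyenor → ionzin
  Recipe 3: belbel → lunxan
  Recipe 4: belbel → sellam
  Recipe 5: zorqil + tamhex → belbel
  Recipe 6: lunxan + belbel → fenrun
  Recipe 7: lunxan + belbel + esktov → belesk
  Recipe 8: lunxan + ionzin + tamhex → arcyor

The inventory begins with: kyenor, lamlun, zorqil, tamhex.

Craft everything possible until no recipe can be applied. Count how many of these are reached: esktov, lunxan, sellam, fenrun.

Using Recipe 5, zorqil and tamhex make belbel.
Using Recipe 4, belbel makes sellam.
Using Recipe 3, belbel makes lunxan.
Using Recipe 6, lunxan and belbel make fenrun.
esktov would need valfal and zorqil (Recipe 1), but valfal is never obtained.
lunxan: reached.
sellam: reached.
fenrun: reached.
Reached: lunxan, sellam, and fenrun — 3 of the 4.

3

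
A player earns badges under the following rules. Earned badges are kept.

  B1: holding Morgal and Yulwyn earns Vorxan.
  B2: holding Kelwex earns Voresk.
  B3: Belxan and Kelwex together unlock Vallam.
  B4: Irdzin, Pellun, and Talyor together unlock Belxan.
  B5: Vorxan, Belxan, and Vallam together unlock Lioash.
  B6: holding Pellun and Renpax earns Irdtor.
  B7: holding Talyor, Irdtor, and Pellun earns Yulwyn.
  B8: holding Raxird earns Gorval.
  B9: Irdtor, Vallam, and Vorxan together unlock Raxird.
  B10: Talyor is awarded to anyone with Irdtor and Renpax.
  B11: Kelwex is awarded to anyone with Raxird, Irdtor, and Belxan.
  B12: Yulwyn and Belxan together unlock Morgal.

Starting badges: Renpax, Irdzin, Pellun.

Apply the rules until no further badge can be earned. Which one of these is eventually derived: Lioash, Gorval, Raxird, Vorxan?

With Pellun and Renpax, Irdtor is earned (B6).
With Irdtor and Renpax, Talyor is earned (B10).
With Irdzin, Pellun, and Talyor, Belxan is earned (B4).
With Talyor, Irdtor, and Pellun, Yulwyn is earned (B7).
With Yulwyn and Belxan, Morgal is earned (B12).
With Morgal and Yulwyn, Vorxan is earned (B1).
Raxird would need Irdtor, Vallam, and Vorxan (B9), but Vallam is never earned. Gorval would need Raxird (B8), but Raxird is never earned. Lioash would need Vorxan, Belxan, and Vallam (B5), but Vallam is never earned.

Vorxan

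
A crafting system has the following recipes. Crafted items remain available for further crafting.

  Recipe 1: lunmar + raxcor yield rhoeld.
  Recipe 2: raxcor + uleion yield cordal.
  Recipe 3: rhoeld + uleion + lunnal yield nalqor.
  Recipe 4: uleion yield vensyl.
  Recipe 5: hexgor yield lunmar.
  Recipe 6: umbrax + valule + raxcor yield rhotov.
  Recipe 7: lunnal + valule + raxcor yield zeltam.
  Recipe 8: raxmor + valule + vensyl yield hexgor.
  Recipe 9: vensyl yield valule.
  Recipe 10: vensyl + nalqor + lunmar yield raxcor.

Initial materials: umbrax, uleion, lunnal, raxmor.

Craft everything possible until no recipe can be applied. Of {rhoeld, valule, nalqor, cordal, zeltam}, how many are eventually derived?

uleion → vensyl (Recipe 4).
Using Recipe 9, vensyl makes valule.
rhoeld would need lunmar and raxcor (Recipe 1), but raxcor is never obtained.
valule: reached.
nalqor would need rhoeld, uleion, and lunnal (Recipe 3), but rhoeld is never obtained.
cordal would need raxcor and uleion (Recipe 2), but raxcor is never obtained.
zeltam would need lunnal, valule, and raxcor (Recipe 7), but raxcor is never obtained.
Reached: valule — 1 of the 5.

1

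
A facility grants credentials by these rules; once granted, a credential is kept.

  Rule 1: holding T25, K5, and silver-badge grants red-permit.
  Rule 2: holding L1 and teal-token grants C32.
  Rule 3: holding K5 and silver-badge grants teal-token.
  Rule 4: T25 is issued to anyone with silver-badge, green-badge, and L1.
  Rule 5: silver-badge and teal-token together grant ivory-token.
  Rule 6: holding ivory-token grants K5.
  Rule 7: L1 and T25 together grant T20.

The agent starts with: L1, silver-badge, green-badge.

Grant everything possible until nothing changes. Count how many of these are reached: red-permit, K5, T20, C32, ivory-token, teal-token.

Holding silver-badge, green-badge, and L1 grants T25 (Rule 4).
Holding L1 and T25 grants T20 (Rule 7).
red-permit would need T25, K5, and silver-badge (Rule 1), but K5 is never granted.
K5 would need ivory-token (Rule 6), but ivory-token is never granted.
T20: reached.
C32 would need L1 and teal-token (Rule 2), but teal-token is never granted.
ivory-token would need silver-badge and teal-token (Rule 5), but teal-token is never granted.
teal-token would need K5 and silver-badge (Rule 3), but K5 is never granted.
Reached: T20 — 1 of the 6.

1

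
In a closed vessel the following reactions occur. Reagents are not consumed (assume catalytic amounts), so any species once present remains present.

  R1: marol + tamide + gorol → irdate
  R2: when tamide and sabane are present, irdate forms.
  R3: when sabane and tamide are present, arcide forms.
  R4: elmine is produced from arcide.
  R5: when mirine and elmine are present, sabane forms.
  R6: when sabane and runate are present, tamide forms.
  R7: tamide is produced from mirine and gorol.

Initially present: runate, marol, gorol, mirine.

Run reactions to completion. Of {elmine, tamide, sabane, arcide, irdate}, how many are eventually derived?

2

mirine and gorol present → tamide forms (R7).
marol, tamide, and gorol present → irdate forms (R1).
elmine would need arcide (R4), but arcide never forms.
tamide: reached.
sabane would need mirine and elmine (R5), but elmine never forms.
arcide would need sabane and tamide (R3), but sabane never forms.
irdate: reached.
Reached: tamide and irdate — 2 of the 5.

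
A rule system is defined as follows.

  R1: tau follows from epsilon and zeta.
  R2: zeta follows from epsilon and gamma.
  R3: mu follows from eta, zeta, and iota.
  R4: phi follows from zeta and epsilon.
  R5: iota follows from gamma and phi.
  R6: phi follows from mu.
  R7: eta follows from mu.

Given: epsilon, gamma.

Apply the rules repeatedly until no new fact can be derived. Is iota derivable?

From epsilon and gamma, R2 gives zeta.
zeta and epsilon hold, so phi follows (R4).
gamma and phi hold, so iota follows (R5).

Yes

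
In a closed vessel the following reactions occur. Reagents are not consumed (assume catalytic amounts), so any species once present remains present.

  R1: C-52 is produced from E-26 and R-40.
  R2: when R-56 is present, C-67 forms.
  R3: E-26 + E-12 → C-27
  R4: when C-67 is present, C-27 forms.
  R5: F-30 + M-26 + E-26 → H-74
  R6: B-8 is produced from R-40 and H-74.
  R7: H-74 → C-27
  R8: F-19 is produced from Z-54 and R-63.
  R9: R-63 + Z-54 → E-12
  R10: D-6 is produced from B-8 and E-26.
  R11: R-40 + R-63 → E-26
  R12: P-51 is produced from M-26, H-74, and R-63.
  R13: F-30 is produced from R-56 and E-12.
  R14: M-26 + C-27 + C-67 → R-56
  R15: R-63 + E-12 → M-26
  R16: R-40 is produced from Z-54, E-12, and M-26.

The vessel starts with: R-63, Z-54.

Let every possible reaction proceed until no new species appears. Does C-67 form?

C-67 would need R-56 (R2), but R-56 never forms.

No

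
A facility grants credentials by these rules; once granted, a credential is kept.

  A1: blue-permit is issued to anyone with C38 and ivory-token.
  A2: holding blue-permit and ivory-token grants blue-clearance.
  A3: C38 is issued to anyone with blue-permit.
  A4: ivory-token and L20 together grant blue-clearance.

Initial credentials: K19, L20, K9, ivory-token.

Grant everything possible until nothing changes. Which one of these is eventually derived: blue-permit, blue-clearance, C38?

Holding ivory-token and L20 grants blue-clearance (A4).
blue-permit would need C38 and ivory-token (A1), but C38 is never granted. C38 would need blue-permit (A3), but blue-permit is never granted.

blue-clearance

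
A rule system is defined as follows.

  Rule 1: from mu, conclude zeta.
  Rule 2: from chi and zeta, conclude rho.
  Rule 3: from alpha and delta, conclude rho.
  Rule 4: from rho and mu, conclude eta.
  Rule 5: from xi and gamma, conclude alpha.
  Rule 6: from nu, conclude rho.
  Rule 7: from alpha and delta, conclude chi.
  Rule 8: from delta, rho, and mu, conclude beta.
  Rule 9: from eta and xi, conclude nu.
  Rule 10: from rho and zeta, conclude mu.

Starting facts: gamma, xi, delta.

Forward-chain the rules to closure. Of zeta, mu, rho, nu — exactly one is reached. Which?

rho

From xi and gamma, Rule 5 gives alpha.
From alpha and delta, Rule 3 gives rho.
mu would need rho and zeta (Rule 10), but zeta is never established. nu would need eta and xi (Rule 9), but eta is never established. zeta would need mu (Rule 1), but mu is never established.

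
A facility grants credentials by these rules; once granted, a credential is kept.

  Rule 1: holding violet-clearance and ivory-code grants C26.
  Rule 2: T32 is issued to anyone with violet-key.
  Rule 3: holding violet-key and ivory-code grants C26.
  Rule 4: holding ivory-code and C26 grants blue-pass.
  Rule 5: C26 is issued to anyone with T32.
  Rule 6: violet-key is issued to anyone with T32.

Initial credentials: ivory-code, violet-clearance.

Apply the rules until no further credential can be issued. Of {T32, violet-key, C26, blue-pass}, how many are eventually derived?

Holding violet-clearance and ivory-code grants C26 (Rule 1).
Holding ivory-code and C26 grants blue-pass (Rule 4).
T32 would need violet-key (Rule 2), but violet-key is never granted.
violet-key would need T32 (Rule 6), but T32 is never granted.
C26: reached.
blue-pass: reached.
Reached: C26 and blue-pass — 2 of the 4.

2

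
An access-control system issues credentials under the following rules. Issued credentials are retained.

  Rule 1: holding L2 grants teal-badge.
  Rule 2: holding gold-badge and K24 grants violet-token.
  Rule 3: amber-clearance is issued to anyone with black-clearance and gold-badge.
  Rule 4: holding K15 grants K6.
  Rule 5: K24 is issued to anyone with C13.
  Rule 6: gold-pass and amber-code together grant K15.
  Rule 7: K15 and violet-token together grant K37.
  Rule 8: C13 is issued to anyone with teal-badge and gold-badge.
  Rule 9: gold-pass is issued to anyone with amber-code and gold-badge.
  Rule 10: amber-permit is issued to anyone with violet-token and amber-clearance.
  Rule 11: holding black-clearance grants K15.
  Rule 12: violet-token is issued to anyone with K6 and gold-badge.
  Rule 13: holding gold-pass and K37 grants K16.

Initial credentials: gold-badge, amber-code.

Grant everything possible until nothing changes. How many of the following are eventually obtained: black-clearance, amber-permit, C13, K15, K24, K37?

Holding amber-code and gold-badge grants gold-pass (Rule 9).
Holding gold-pass and amber-code grants K15 (Rule 6).
Holding K15 grants K6 (Rule 4).
Holding K6 and gold-badge grants violet-token (Rule 12).
Holding K15 and violet-token grants K37 (Rule 7).
No rule produces black-clearance, and it is not given.
amber-permit would need violet-token and amber-clearance (Rule 10), but amber-clearance is never granted.
C13 would need teal-badge and gold-badge (Rule 8), but teal-badge is never granted.
K15: reached.
K24 would need C13 (Rule 5), but C13 is never granted.
K37: reached.
Reached: K15 and K37 — 2 of the 6.

2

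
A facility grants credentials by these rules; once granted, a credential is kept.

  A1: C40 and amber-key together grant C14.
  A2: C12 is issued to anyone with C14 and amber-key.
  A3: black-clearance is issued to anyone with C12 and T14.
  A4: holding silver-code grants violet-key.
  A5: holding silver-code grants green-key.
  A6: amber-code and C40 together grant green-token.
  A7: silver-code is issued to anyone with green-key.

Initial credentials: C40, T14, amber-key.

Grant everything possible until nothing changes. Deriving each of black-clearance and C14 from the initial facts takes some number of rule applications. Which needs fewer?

C14

C14: Holding C40 and amber-key grants C14 (A1). [1 rule application]
black-clearance: Holding C40 and amber-key grants C14 (A1). Holding C14 and amber-key grants C12 (A2). Holding C12 and T14 grants black-clearance (A3). [3 rule applications]
C14 needs fewer.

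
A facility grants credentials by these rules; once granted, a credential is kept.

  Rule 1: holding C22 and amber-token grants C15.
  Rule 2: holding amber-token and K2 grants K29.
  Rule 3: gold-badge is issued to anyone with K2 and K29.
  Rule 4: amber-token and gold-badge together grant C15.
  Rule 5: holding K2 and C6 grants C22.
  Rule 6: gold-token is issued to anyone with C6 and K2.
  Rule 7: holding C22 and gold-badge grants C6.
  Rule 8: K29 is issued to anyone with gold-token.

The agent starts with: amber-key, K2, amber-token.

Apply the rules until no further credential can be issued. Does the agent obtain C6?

C6 would need C22 and gold-badge (Rule 7), but C22 is never granted.

No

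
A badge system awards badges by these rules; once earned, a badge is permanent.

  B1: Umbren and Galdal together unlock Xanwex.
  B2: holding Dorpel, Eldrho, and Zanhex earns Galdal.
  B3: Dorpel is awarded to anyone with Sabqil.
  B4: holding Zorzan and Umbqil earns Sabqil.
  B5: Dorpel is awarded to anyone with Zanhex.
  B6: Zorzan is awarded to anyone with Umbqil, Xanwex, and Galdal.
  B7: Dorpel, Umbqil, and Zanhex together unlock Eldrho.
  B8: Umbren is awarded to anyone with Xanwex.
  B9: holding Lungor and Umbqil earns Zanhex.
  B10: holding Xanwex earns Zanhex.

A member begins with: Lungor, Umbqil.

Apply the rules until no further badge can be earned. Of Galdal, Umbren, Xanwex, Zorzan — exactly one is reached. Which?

With Lungor and Umbqil, Zanhex is earned (B9).
With Zanhex, Dorpel is earned (B5).
With Dorpel, Umbqil, and Zanhex, Eldrho is earned (B7).
With Dorpel, Eldrho, and Zanhex, Galdal is earned (B2).
Xanwex would need Umbren and Galdal (B1), but Umbren is never earned. Umbren would need Xanwex (B8), but Xanwex is never earned. Zorzan would need Umbqil, Xanwex, and Galdal (B6), but Xanwex is never earned.

Galdal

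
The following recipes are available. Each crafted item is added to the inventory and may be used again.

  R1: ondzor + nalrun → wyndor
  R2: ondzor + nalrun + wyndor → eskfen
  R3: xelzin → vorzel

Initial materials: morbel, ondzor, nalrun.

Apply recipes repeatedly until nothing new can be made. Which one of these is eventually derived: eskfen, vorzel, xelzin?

eskfen

ondzor + nalrun → wyndor (R1).
ondzor + nalrun + wyndor → eskfen (R2).
vorzel would need xelzin (R3), but xelzin is never obtained. No rule produces xelzin, and it is not given.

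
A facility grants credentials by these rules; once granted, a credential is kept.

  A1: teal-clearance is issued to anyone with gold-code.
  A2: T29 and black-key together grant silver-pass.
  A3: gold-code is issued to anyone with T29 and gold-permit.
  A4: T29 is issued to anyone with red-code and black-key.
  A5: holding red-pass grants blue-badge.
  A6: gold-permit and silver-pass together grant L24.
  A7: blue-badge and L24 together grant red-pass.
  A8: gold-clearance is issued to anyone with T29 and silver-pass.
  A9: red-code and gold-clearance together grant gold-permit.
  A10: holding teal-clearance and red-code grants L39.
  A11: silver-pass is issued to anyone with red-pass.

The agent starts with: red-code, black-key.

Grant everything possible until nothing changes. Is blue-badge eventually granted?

blue-badge would need red-pass (A5), but red-pass is never granted.

No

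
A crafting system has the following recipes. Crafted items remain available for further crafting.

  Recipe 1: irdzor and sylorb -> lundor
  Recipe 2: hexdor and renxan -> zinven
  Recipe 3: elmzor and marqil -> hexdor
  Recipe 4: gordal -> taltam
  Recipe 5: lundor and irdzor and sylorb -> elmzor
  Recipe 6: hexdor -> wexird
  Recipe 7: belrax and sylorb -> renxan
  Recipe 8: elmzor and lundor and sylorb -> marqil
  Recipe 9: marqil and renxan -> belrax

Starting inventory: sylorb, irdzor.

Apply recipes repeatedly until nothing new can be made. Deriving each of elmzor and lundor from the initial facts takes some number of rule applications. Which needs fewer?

lundor

lundor: irdzor and sylorb -> lundor (Recipe 1). [1 rule application]
elmzor: irdzor and sylorb -> lundor (Recipe 1). Using Recipe 5, lundor, irdzor, and sylorb make elmzor. [2 rule applications]
lundor needs fewer.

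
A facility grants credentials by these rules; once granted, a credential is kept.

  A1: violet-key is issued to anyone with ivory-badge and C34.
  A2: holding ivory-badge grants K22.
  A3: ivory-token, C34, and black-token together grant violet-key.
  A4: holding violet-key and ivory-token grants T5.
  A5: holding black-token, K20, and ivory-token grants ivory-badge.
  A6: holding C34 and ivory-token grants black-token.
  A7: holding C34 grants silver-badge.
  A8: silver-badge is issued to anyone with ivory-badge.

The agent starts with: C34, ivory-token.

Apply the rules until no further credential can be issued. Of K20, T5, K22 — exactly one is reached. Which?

Holding C34 and ivory-token grants black-token (A6).
Holding ivory-token, C34, and black-token grants violet-key (A3).
Holding violet-key and ivory-token grants T5 (A4).
No rule produces K20, and it is not given. K22 would need ivory-badge (A2), but ivory-badge is never granted.

T5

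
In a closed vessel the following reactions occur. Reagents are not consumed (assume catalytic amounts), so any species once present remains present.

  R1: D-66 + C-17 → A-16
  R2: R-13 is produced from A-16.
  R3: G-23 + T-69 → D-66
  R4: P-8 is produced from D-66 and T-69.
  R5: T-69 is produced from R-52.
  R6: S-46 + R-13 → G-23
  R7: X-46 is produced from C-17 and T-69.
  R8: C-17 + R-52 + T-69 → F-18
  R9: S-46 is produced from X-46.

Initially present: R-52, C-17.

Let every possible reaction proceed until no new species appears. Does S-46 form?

Yes

R-52 present → T-69 forms (R5).
C-17 and T-69 present → X-46 forms (R7).
X-46 present → S-46 forms (R9).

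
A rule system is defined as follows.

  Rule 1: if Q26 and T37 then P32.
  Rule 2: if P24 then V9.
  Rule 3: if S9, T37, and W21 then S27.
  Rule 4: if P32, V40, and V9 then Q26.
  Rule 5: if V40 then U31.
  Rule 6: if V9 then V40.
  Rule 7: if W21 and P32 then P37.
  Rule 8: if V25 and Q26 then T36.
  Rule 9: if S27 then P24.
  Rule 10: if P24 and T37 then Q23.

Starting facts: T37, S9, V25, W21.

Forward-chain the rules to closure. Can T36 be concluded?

T36 would need V25 and Q26 (Rule 8), but Q26 is never established.

No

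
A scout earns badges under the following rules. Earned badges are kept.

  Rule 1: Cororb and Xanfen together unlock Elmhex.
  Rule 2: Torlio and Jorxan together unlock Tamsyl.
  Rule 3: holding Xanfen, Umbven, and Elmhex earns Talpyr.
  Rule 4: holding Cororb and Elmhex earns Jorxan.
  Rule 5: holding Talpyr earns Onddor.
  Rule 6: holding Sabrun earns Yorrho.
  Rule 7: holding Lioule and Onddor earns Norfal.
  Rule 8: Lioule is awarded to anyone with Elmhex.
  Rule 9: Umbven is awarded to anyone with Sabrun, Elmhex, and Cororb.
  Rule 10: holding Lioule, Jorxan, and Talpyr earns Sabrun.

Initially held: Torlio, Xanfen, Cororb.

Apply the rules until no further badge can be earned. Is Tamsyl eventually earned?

Yes

With Cororb and Xanfen, Elmhex is earned (Rule 1).
With Cororb and Elmhex, Jorxan is earned (Rule 4).
With Torlio and Jorxan, Tamsyl is earned (Rule 2).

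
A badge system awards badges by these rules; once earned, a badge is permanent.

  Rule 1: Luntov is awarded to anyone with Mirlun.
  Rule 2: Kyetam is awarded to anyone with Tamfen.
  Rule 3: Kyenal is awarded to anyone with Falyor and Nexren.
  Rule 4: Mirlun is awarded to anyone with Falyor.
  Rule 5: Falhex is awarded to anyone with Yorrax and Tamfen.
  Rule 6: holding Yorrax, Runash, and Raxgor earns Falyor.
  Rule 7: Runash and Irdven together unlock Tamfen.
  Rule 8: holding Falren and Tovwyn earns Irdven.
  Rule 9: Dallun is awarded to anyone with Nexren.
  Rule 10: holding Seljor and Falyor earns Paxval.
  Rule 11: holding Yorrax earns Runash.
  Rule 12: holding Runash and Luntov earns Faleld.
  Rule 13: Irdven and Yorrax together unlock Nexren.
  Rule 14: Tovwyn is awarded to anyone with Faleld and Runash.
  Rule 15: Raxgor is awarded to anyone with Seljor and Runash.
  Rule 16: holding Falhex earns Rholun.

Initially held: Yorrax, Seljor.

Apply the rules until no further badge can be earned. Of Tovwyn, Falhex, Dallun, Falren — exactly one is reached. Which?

With Yorrax, Runash is earned (Rule 11).
With Seljor and Runash, Raxgor is earned (Rule 15).
With Yorrax, Runash, and Raxgor, Falyor is earned (Rule 6).
With Falyor, Mirlun is earned (Rule 4).
With Mirlun, Luntov is earned (Rule 1).
With Runash and Luntov, Faleld is earned (Rule 12).
With Faleld and Runash, Tovwyn is earned (Rule 14).
Dallun would need Nexren (Rule 9), but Nexren is never earned. Falhex would need Yorrax and Tamfen (Rule 5), but Tamfen is never earned. No rule produces Falren, and it is not given.

Tovwyn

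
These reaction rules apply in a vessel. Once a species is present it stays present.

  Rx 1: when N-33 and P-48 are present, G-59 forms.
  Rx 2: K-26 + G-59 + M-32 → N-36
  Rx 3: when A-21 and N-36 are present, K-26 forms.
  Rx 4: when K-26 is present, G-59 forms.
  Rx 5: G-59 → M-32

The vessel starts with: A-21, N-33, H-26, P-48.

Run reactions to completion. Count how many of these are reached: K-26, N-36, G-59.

1

N-33 and P-48 present → G-59 forms (Rx 1).
K-26 would need A-21 and N-36 (Rx 3), but N-36 never forms.
N-36 would need K-26, G-59, and M-32 (Rx 2), but K-26 never forms.
G-59: reached.
Reached: G-59 — 1 of the 3.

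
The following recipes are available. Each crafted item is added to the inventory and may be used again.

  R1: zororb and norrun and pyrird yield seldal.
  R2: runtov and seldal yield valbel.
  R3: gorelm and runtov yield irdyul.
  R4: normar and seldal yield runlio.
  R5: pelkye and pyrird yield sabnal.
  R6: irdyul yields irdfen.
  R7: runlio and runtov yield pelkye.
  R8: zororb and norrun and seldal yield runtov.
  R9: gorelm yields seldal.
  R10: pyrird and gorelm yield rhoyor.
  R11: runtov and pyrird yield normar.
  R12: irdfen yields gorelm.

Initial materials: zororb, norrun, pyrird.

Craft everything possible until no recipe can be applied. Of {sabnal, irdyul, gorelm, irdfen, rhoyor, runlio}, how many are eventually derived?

zororb and norrun and pyrird → seldal (R1).
Using R8, zororb, norrun, and seldal make runtov.
runtov and pyrird → normar (R11).
Using R4, normar and seldal make runlio.
runlio and runtov → pelkye (R7).
Using R5, pelkye and pyrird make sabnal.
sabnal: reached.
irdyul would need gorelm and runtov (R3), but gorelm is never obtained.
gorelm would need irdfen (R12), but irdfen is never obtained.
irdfen would need irdyul (R6), but irdyul is never obtained.
rhoyor would need pyrird and gorelm (R10), but gorelm is never obtained.
runlio: reached.
Reached: sabnal and runlio — 2 of the 6.

2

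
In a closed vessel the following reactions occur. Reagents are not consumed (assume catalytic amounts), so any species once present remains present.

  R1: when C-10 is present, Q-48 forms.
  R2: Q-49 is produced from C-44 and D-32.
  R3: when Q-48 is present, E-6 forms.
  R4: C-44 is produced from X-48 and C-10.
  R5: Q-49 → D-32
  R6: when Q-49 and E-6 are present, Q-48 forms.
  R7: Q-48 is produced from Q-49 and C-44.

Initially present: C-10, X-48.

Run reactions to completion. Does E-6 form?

C-10 present → Q-48 forms (R1).
Q-48 present → E-6 forms (R3).

Yes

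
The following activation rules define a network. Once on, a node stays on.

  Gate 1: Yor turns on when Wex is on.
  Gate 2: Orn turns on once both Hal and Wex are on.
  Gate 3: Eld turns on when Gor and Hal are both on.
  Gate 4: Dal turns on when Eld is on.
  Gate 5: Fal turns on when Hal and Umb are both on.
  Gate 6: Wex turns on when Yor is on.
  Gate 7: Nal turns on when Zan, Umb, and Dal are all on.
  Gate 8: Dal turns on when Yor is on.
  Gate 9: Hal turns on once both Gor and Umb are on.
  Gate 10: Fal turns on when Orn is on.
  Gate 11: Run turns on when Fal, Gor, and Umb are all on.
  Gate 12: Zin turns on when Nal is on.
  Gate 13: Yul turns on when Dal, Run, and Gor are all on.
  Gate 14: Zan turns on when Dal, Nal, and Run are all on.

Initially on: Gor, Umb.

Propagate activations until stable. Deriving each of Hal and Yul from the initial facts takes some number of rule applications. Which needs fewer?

Hal

Hal: Gor and Umb are on, so Hal turns on (Gate 9). [1 rule application]
Yul: Gate 9: Gor and Umb on → Hal on. Gate 5: Hal and Umb on → Fal on. Gor and Hal are on, so Eld turns on (Gate 3). Fal, Gor, and Umb are on, so Run turns on (Gate 11). Gate 4: Eld on → Dal on. Gate 13: Dal, Run, and Gor on → Yul on. [6 rule applications]
Hal needs fewer.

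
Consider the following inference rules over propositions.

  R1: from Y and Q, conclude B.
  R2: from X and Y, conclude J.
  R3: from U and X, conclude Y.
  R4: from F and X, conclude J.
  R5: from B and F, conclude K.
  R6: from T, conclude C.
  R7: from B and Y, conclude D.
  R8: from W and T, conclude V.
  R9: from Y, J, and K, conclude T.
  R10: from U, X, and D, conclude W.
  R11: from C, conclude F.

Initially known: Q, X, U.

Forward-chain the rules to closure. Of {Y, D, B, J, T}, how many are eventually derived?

U and X hold, so Y follows (R3).
From Y and Q, R1 gives B.
From X and Y, R2 gives J.
From B and Y, R7 gives D.
Y: reached.
D: reached.
B: reached.
J: reached.
T would need Y, J, and K (R9), but K is never established.
Reached: Y, D, B, and J — 4 of the 5.

4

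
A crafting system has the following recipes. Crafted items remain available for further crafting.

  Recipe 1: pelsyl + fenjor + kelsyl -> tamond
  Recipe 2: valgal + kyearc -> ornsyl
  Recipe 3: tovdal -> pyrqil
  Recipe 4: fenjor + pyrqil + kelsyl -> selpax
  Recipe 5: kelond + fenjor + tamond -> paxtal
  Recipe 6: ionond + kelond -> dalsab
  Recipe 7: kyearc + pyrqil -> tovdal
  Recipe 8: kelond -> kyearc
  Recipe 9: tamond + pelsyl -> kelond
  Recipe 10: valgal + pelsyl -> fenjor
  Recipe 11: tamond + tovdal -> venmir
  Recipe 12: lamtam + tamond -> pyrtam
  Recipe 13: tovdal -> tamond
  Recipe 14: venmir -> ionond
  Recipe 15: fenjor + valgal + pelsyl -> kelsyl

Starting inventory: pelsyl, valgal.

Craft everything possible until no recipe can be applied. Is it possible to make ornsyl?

Yes

valgal + pelsyl -> fenjor (Recipe 10).
Using Recipe 15, fenjor, valgal, and pelsyl make kelsyl.
Using Recipe 1, pelsyl, fenjor, and kelsyl make tamond.
Using Recipe 9, tamond and pelsyl make kelond.
Using Recipe 8, kelond makes kyearc.
Using Recipe 2, valgal and kyearc make ornsyl.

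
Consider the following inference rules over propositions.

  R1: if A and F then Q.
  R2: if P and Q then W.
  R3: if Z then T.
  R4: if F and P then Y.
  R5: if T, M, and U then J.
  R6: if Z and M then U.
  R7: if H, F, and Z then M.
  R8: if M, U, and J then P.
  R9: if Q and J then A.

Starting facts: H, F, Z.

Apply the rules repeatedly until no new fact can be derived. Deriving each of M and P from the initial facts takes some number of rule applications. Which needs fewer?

M

M: H, F, and Z hold, so M follows (R7). [1 rule application]
P: H, F, and Z hold, so M follows (R7). Z holds, so T follows (R3). Z and M hold, so U follows (R6). From T, M, and U, R5 gives J. From M, U, and J, R8 gives P. [5 rule applications]
M needs fewer.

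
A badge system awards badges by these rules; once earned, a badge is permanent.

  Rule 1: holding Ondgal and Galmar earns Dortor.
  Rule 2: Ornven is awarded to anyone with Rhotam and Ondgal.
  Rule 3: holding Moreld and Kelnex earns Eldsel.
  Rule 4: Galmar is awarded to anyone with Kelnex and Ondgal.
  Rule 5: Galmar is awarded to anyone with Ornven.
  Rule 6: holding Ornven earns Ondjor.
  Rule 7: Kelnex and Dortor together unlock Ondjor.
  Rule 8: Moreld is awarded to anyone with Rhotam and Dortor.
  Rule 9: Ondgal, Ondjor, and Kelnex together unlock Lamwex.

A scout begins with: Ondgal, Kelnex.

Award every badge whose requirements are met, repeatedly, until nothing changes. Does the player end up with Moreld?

No

Moreld would need Rhotam and Dortor (Rule 8), but Rhotam is never earned.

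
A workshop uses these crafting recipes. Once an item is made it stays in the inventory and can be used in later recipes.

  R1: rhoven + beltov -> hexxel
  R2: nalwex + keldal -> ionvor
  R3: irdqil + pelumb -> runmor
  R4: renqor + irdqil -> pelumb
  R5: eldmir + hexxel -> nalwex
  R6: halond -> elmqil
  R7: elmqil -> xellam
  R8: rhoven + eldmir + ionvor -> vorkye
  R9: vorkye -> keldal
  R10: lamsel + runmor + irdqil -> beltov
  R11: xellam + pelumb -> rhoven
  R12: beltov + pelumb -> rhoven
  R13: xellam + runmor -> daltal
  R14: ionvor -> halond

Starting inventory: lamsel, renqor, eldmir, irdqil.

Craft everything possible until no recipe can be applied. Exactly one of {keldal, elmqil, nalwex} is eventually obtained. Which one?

Using R4, renqor and irdqil make pelumb.
Using R3, irdqil and pelumb make runmor.
Using R10, lamsel, runmor, and irdqil make beltov.
beltov + pelumb -> rhoven (R12).
Using R1, rhoven and beltov make hexxel.
Using R5, eldmir and hexxel make nalwex.
elmqil would need halond (R6), but halond is never obtained. keldal would need vorkye (R9), but vorkye is never obtained.

nalwex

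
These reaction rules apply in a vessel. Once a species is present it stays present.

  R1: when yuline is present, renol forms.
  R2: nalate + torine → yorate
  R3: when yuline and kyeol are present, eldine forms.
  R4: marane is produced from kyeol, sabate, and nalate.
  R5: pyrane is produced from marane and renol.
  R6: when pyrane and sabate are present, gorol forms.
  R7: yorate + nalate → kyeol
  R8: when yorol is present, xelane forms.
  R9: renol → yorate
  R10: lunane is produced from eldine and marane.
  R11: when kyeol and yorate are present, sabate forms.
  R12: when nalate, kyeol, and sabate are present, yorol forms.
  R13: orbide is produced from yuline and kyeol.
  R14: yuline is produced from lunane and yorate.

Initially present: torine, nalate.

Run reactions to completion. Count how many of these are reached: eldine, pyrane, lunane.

0

eldine would need yuline and kyeol (R3), but yuline never forms.
pyrane would need marane and renol (R5), but renol never forms.
lunane would need eldine and marane (R10), but eldine never forms.
None of the 3 are reached.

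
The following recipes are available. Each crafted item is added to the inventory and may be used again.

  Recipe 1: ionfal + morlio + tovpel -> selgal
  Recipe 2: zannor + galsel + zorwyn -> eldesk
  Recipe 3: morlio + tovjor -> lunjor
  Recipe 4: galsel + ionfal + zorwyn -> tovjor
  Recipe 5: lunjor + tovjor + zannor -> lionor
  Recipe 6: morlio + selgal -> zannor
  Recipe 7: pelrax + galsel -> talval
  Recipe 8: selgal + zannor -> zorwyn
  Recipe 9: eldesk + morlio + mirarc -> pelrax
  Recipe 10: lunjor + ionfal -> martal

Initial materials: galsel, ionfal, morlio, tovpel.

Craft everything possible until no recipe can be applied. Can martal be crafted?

Using Recipe 1, ionfal, morlio, and tovpel make selgal.
Using Recipe 6, morlio and selgal make zannor.
Using Recipe 8, selgal and zannor make zorwyn.
galsel + ionfal + zorwyn -> tovjor (Recipe 4).
Using Recipe 3, morlio and tovjor make lunjor.
Using Recipe 10, lunjor and ionfal make martal.

Yes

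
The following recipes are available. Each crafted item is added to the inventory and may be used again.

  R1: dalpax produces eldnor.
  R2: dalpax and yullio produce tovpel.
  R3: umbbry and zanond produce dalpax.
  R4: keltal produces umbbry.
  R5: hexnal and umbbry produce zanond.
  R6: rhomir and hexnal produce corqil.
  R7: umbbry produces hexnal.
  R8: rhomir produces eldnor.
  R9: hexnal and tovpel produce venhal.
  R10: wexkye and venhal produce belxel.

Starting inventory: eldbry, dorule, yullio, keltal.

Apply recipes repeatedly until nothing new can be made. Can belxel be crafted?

belxel would need wexkye and venhal (R10), but wexkye is never obtained.

No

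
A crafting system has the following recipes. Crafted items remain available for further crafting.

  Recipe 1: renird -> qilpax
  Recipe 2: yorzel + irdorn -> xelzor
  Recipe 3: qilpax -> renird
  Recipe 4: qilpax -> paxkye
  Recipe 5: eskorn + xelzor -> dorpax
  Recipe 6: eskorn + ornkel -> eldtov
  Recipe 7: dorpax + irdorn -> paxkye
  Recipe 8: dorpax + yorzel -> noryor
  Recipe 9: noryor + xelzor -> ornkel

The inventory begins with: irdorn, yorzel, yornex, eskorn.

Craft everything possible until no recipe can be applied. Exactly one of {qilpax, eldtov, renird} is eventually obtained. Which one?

Using Recipe 2, yorzel and irdorn make xelzor.
Using Recipe 5, eskorn and xelzor make dorpax.
Using Recipe 8, dorpax and yorzel make noryor.
noryor + xelzor -> ornkel (Recipe 9).
Using Recipe 6, eskorn and ornkel make eldtov.
renird would need qilpax (Recipe 3), but qilpax is never obtained. qilpax would need renird (Recipe 1), but renird is never obtained.

eldtov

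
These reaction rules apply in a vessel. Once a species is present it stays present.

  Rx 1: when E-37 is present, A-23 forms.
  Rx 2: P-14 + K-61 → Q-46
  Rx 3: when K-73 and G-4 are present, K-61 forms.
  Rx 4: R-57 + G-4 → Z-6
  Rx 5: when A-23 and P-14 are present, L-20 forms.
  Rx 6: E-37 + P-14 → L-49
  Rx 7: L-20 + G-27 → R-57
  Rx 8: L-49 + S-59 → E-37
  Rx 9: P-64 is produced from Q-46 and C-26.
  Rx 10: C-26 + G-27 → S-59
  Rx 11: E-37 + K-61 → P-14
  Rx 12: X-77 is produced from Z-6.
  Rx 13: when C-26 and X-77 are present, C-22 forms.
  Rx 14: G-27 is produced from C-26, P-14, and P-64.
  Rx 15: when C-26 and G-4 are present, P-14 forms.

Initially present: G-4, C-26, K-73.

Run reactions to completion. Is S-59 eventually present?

C-26 and G-4 present → P-14 forms (Rx 15).
K-73 and G-4 present → K-61 forms (Rx 3).
P-14 and K-61 present → Q-46 forms (Rx 2).
Q-46 and C-26 present → P-64 forms (Rx 9).
C-26, P-14, and P-64 present → G-27 forms (Rx 14).
C-26 and G-27 present → S-59 forms (Rx 10).

Yes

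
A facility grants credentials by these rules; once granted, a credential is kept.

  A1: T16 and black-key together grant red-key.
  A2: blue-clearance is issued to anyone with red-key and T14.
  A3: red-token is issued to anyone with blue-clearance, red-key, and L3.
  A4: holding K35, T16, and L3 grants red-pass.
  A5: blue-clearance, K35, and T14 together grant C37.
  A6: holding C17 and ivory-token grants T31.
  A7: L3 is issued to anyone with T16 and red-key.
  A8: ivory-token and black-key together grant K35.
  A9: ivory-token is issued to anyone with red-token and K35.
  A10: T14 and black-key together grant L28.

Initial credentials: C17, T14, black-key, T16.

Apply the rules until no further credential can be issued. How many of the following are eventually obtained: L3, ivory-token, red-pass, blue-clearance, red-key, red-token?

Holding T16 and black-key grants red-key (A1).
Holding red-key and T14 grants blue-clearance (A2).
Holding T16 and red-key grants L3 (A7).
Holding blue-clearance, red-key, and L3 grants red-token (A3).
L3: reached.
ivory-token would need red-token and K35 (A9), but K35 is never granted.
red-pass would need K35, T16, and L3 (A4), but K35 is never granted.
blue-clearance: reached.
red-key: reached.
red-token: reached.
Reached: L3, blue-clearance, red-key, and red-token — 4 of the 6.

4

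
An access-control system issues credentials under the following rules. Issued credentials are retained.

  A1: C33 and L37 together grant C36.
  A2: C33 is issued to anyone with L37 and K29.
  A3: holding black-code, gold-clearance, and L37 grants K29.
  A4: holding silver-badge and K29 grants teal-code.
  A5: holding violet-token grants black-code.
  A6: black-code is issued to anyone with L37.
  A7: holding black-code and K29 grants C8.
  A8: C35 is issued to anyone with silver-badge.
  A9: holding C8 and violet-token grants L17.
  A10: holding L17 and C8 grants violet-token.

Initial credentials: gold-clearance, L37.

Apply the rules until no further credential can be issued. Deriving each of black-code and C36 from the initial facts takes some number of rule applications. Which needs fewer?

black-code: Holding L37 grants black-code (A6). [1 rule application]
C36: Holding L37 grants black-code (A6). Holding black-code, gold-clearance, and L37 grants K29 (A3). Holding L37 and K29 grants C33 (A2). Holding C33 and L37 grants C36 (A1). [4 rule applications]
black-code needs fewer.

black-code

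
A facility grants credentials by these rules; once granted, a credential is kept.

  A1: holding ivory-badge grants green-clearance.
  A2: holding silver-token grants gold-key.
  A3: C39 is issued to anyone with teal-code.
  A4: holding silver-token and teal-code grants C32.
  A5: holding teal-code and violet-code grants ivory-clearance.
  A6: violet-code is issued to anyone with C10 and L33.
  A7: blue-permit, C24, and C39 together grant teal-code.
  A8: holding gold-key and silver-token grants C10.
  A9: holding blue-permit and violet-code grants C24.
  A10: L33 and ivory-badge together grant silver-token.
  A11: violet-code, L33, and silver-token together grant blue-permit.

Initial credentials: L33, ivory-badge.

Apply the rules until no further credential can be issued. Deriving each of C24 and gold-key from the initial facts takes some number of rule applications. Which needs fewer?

gold-key: Holding L33 and ivory-badge grants silver-token (A10). Holding silver-token grants gold-key (A2). [2 rule applications]
C24: Holding L33 and ivory-badge grants silver-token (A10). Holding silver-token grants gold-key (A2). Holding gold-key and silver-token grants C10 (A8). Holding C10 and L33 grants violet-code (A6). Holding violet-code, L33, and silver-token grants blue-permit (A11). Holding blue-permit and violet-code grants C24 (A9). [6 rule applications]
gold-key needs fewer.

gold-key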